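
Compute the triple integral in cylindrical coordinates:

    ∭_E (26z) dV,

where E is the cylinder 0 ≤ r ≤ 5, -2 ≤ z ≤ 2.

In cylindrical coordinates, x = r cos(θ), y = r sin(θ), z = z, and dV = r dr dθ dz.

The integrand becomes 26z, so

    ∭_E (26z) dV = ∫_{0}^{2π} ∫_{0}^{5} ∫_{-2}^{2} (26z) · r dz dr dθ.

Inner (z): 0.
Middle (r from 0 to 5): 0.
Outer (θ): 0.

Therefore the triple integral equals 0.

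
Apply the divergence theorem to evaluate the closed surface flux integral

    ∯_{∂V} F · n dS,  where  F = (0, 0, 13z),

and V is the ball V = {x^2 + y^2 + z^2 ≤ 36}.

By the divergence theorem,

    ∯_{∂V} F · n dS = ∭_V (∇ · F) dV.

Compute the divergence:
    ∇ · F = ∂F_x/∂x + ∂F_y/∂y + ∂F_z/∂z = 0 + 0 + 13 = 13.

In spherical coordinates, x = ρ sin(φ) cos(θ), y = ρ sin(φ) sin(θ), z = ρ cos(φ), dV = ρ^2 sin(φ) dρ dφ dθ, with 0 ≤ ρ ≤ 6, 0 ≤ φ ≤ π, 0 ≤ θ ≤ 2π.

The integrand, after substitution and multiplying by the volume element, becomes (13) · ρ^2 sin(φ), so

    ∭_V (∇·F) dV = ∫_0^{2π} ∫_0^{π} ∫_0^{6} (13) · ρ^2 sin(φ) dρ dφ dθ.

Inner (ρ from 0 to 6): 936sin(φ).
Middle (φ from 0 to π): 1872.
Outer (θ from 0 to 2π): 3744π.

Therefore ∯_{∂V} F · n dS = 3744π.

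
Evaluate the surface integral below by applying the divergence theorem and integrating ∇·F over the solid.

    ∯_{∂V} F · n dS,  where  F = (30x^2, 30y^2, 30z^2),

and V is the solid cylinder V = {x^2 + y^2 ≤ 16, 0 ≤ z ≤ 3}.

By the divergence theorem,

    ∯_{∂V} F · n dS = ∭_V (∇ · F) dV.

Compute the divergence:
    ∇ · F = ∂F_x/∂x + ∂F_y/∂y + ∂F_z/∂z = 60x + 60y + 60z.

In cylindrical coordinates, x = r cos(θ), y = r sin(θ), z = z, dV = r dr dθ dz, with 0 ≤ r ≤ 4, 0 ≤ θ ≤ 2π, 0 ≤ z ≤ 3.

The integrand, after substitution and multiplying by the volume element, becomes (60sqrt(2)r sin(θ + π/4) + 60z) · r, so

    ∭_V (∇·F) dV = ∫_0^{2π} ∫_0^{4} ∫_0^{3} (60sqrt(2)r sin(θ + π/4) + 60z) · r dz dr dθ.

Inner (z from 0 to 3): 90r (2sqrt(2)r sin(θ + π/4) + 3).
Middle (r from 0 to 4): 3840sqrt(2)sin(θ + π/4) + 2160.
Outer (θ from 0 to 2π): 4320π.

Therefore ∯_{∂V} F · n dS = 4320π.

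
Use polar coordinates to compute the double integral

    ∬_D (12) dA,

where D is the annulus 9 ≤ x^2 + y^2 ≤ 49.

The region D is 3 ≤ r ≤ 7, 0 ≤ θ ≤ 2π in polar coordinates, where x = r cos(θ), y = r sin(θ), and dA = r dr dθ.

Under the substitution, the integrand becomes 12, so

    ∬_D (12) dA = ∫_{0}^{2π} ∫_{3}^{7} (12) · r dr dθ.

Inner integral (in r): ∫_{3}^{7} (12) · r dr = 240.

Outer integral (in θ): ∫_{0}^{2π} (240) dθ = 480π.

Therefore ∬_D (12) dA = 480π.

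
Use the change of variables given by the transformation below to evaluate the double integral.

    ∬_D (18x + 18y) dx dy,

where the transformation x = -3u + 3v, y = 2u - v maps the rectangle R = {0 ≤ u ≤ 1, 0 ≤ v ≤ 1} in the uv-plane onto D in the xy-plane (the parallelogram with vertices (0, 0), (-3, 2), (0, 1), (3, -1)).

Compute the Jacobian determinant of (x, y) with respect to (u, v):

    ∂(x,y)/∂(u,v) = | -3  3 | = (-3)(-1) - (3)(2) = -3.
                   | 2  -1 |

Its absolute value is |J| = 3 (the area scaling factor).

Substituting x = -3u + 3v, y = 2u - v into the integrand,

    18x + 18y → -18u + 36v,

so the integral becomes

    ∬_R (-18u + 36v) · |J| du dv = ∫_0^1 ∫_0^1 (-54u + 108v) dv du.

Inner (v): 54 - 54u.
Outer (u): 27.

Therefore ∬_D (18x + 18y) dx dy = 27.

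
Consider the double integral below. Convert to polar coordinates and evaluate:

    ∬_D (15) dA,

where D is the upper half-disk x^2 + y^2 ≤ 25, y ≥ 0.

The region D is 0 ≤ r ≤ 5, 0 ≤ θ ≤ π in polar coordinates, where x = r cos(θ), y = r sin(θ), and dA = r dr dθ.

Under the substitution, the integrand becomes 15, so

    ∬_D (15) dA = ∫_{0}^{π} ∫_{0}^{5} (15) · r dr dθ.

Inner integral (in r): ∫_{0}^{5} (15) · r dr = 375/2.

Outer integral (in θ): ∫_{0}^{π} (375/2) dθ = 375π/2.

Therefore ∬_D (15) dA = 375π/2.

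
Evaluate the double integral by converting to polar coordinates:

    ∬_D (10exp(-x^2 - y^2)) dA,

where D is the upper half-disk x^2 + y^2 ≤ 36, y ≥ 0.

The region D is 0 ≤ r ≤ 6, 0 ≤ θ ≤ π in polar coordinates, where x = r cos(θ), y = r sin(θ), and dA = r dr dθ.

Under the substitution, the integrand becomes 10exp(-r^2), so

    ∬_D (10exp(-x^2 - y^2)) dA = ∫_{0}^{π} ∫_{0}^{6} (10exp(-r^2)) · r dr dθ.

Inner integral (in r): ∫_{0}^{6} (10exp(-r^2)) · r dr = 5 - 5exp(-36).

Outer integral (in θ): ∫_{0}^{π} (5 - 5exp(-36)) dθ = -5π exp(-36) + 5π.

Therefore ∬_D (10exp(-x^2 - y^2)) dA = -5π exp(-36) + 5π.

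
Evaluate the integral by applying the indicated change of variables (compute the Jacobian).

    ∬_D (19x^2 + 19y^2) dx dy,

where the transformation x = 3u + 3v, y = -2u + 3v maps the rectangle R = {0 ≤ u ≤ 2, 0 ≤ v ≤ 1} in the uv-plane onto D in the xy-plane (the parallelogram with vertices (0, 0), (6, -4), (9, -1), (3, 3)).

Compute the Jacobian determinant of (x, y) with respect to (u, v):

    ∂(x,y)/∂(u,v) = | 3  3 | = (3)(3) - (3)(-2) = 15.
                   | -2  3 |

Its absolute value is |J| = 15 (the area scaling factor).

Substituting x = 3u + 3v, y = -2u + 3v into the integrand,

    19x^2 + 19y^2 → 247u^2 + 114u v + 342v^2,

so the integral becomes

    ∬_R (247u^2 + 114u v + 342v^2) · |J| du dv = ∫_0^2 ∫_0^1 (3705u^2 + 1710u v + 5130v^2) dv du.

Inner (v): 3705u^2 + 855u + 1710.
Outer (u): 15010.

Therefore ∬_D (19x^2 + 19y^2) dx dy = 15010.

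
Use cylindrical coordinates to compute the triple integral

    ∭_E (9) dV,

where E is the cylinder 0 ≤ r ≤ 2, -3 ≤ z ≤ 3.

In cylindrical coordinates, x = r cos(θ), y = r sin(θ), z = z, and dV = r dr dθ dz.

The integrand becomes 9, so

    ∭_E (9) dV = ∫_{0}^{2π} ∫_{0}^{2} ∫_{-3}^{3} (9) · r dz dr dθ.

Inner (z): 54r.
Middle (r from 0 to 2): 108.
Outer (θ): 216π.

Therefore the triple integral equals 216π.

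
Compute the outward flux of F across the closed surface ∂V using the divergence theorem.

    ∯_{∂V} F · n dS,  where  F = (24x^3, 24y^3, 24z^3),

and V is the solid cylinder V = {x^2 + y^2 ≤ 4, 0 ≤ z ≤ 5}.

By the divergence theorem,

    ∯_{∂V} F · n dS = ∭_V (∇ · F) dV.

Compute the divergence:
    ∇ · F = ∂F_x/∂x + ∂F_y/∂y + ∂F_z/∂z = 72x^2 + 72y^2 + 72z^2.

In cylindrical coordinates, x = r cos(θ), y = r sin(θ), z = z, dV = r dr dθ dz, with 0 ≤ r ≤ 2, 0 ≤ θ ≤ 2π, 0 ≤ z ≤ 5.

The integrand, after substitution and multiplying by the volume element, becomes (72r^2 + 72z^2) · r, so

    ∭_V (∇·F) dV = ∫_0^{2π} ∫_0^{2} ∫_0^{5} (72r^2 + 72z^2) · r dz dr dθ.

Inner (z from 0 to 5): 360r^3 + 3000r.
Middle (r from 0 to 2): 7440.
Outer (θ from 0 to 2π): 14880π.

Therefore ∯_{∂V} F · n dS = 14880π.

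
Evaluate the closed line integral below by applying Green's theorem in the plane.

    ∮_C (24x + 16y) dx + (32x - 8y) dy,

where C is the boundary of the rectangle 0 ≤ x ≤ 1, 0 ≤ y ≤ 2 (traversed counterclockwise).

Green's theorem converts the closed line integral into a double integral over the enclosed region D:

    ∮_C P dx + Q dy = ∬_D (∂Q/∂x - ∂P/∂y) dA.

Here P = 24x + 16y, Q = 32x - 8y, so

    ∂Q/∂x = 32,    ∂P/∂y = 16,
    ∂Q/∂x - ∂P/∂y = 16.

D is the region 0 ≤ x ≤ 1, 0 ≤ y ≤ 2. Evaluating the double integral:

    ∬_D (16) dA = ∫_0^{1} ∫_0^{2} (16) dy dx.

Inner (y from 0 to 2): 32.
Outer (x from 0 to 1): 32.

Therefore ∮_C P dx + Q dy = 32.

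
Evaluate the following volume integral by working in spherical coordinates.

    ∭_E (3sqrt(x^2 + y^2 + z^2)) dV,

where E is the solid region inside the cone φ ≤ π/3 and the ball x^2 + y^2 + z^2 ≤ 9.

In spherical coordinates, x = ρ sin(φ) cos(θ), y = ρ sin(φ) sin(θ), z = ρ cos(φ), and dV = ρ^2 sin(φ) dρ dφ dθ.

The integrand becomes 3ρ, so

    ∭_E (3sqrt(x^2 + y^2 + z^2)) dV = ∫_{0}^{2π} ∫_{0}^{π/3} ∫_{0}^{3} (3ρ) · ρ^2 sin(φ) dρ dφ dθ.

Inner (ρ): 243sin(φ)/4.
Middle (φ): 243/8.
Outer (θ): 243π/4.

Therefore the triple integral equals 243π/4.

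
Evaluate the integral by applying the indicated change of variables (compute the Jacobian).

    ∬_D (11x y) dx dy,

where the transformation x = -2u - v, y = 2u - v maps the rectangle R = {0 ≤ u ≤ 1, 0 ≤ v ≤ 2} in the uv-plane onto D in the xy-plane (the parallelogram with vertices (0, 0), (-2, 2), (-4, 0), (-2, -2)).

Compute the Jacobian determinant of (x, y) with respect to (u, v):

    ∂(x,y)/∂(u,v) = | -2  -1 | = (-2)(-1) - (-1)(2) = 4.
                   | 2  -1 |

Its absolute value is |J| = 4 (the area scaling factor).

Substituting x = -2u - v, y = 2u - v into the integrand,

    11x y → -44u^2 + 11v^2,

so the integral becomes

    ∬_R (-44u^2 + 11v^2) · |J| du dv = ∫_0^1 ∫_0^2 (-176u^2 + 44v^2) dv du.

Inner (v): 352/3 - 352u^2.
Outer (u): 0.

Therefore ∬_D (11x y) dx dy = 0.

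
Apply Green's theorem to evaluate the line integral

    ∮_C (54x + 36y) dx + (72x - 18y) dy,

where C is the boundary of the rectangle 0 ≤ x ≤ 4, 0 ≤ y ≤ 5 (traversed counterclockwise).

Green's theorem converts the closed line integral into a double integral over the enclosed region D:

    ∮_C P dx + Q dy = ∬_D (∂Q/∂x - ∂P/∂y) dA.

Here P = 54x + 36y, Q = 72x - 18y, so

    ∂Q/∂x = 72,    ∂P/∂y = 36,
    ∂Q/∂x - ∂P/∂y = 36.

D is the region 0 ≤ x ≤ 4, 0 ≤ y ≤ 5. Evaluating the double integral:

    ∬_D (36) dA = ∫_0^{4} ∫_0^{5} (36) dy dx.

Inner (y from 0 to 5): 180.
Outer (x from 0 to 4): 720.

Therefore ∮_C P dx + Q dy = 720.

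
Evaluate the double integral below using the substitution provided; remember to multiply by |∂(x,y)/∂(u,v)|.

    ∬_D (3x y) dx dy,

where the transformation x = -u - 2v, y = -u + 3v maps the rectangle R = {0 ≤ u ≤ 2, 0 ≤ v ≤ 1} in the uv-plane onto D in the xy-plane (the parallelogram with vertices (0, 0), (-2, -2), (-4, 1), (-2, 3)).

Compute the Jacobian determinant of (x, y) with respect to (u, v):

    ∂(x,y)/∂(u,v) = | -1  -2 | = (-1)(3) - (-2)(-1) = -5.
                   | -1  3 |

Its absolute value is |J| = 5 (the area scaling factor).

Substituting x = -u - 2v, y = -u + 3v into the integrand,

    3x y → 3u^2 - 3u v - 18v^2,

so the integral becomes

    ∬_R (3u^2 - 3u v - 18v^2) · |J| du dv = ∫_0^2 ∫_0^1 (15u^2 - 15u v - 90v^2) dv du.

Inner (v): 15u^2 - 15u/2 - 30.
Outer (u): -35.

Therefore ∬_D (3x y) dx dy = -35.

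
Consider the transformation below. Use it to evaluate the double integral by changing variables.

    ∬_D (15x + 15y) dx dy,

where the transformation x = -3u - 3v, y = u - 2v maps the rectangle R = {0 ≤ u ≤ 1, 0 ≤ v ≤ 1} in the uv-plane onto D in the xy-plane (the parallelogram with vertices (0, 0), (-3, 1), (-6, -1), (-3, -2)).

Compute the Jacobian determinant of (x, y) with respect to (u, v):

    ∂(x,y)/∂(u,v) = | -3  -3 | = (-3)(-2) - (-3)(1) = 9.
                   | 1  -2 |

Its absolute value is |J| = 9 (the area scaling factor).

Substituting x = -3u - 3v, y = u - 2v into the integrand,

    15x + 15y → -30u - 75v,

so the integral becomes

    ∬_R (-30u - 75v) · |J| du dv = ∫_0^1 ∫_0^1 (-270u - 675v) dv du.

Inner (v): -270u - 675/2.
Outer (u): -945/2.

Therefore ∬_D (15x + 15y) dx dy = -945/2.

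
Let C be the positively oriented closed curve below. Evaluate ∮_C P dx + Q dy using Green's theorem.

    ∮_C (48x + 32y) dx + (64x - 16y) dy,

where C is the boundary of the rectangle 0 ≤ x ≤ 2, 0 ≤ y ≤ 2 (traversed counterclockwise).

Green's theorem converts the closed line integral into a double integral over the enclosed region D:

    ∮_C P dx + Q dy = ∬_D (∂Q/∂x - ∂P/∂y) dA.

Here P = 48x + 32y, Q = 64x - 16y, so

    ∂Q/∂x = 64,    ∂P/∂y = 32,
    ∂Q/∂x - ∂P/∂y = 32.

D is the region 0 ≤ x ≤ 2, 0 ≤ y ≤ 2. Evaluating the double integral:

    ∬_D (32) dA = ∫_0^{2} ∫_0^{2} (32) dy dx.

Inner (y from 0 to 2): 64.
Outer (x from 0 to 2): 128.

Therefore ∮_C P dx + Q dy = 128.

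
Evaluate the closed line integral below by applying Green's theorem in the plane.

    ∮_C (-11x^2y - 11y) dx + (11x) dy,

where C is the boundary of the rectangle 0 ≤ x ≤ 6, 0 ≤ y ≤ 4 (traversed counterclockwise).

Green's theorem converts the closed line integral into a double integral over the enclosed region D:

    ∮_C P dx + Q dy = ∬_D (∂Q/∂x - ∂P/∂y) dA.

Here P = -11x^2y - 11y, Q = 11x, so

    ∂Q/∂x = 11,    ∂P/∂y = -11x^2 - 11,
    ∂Q/∂x - ∂P/∂y = 11x^2 + 22.

D is the region 0 ≤ x ≤ 6, 0 ≤ y ≤ 4. Evaluating the double integral:

    ∬_D (11x^2 + 22) dA = ∫_0^{6} ∫_0^{4} (11x^2 + 22) dy dx.

Inner (y from 0 to 4): 44x^2 + 88.
Outer (x from 0 to 6): 3696.

Therefore ∮_C P dx + Q dy = 3696.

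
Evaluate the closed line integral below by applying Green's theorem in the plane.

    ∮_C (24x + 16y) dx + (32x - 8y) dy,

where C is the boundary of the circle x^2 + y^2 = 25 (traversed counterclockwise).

Green's theorem converts the closed line integral into a double integral over the enclosed region D:

    ∮_C P dx + Q dy = ∬_D (∂Q/∂x - ∂P/∂y) dA.

Here P = 24x + 16y, Q = 32x - 8y, so

    ∂Q/∂x = 32,    ∂P/∂y = 16,
    ∂Q/∂x - ∂P/∂y = 16.

D is the region x^2 + y^2 ≤ 25. Evaluating the double integral:

In polar coordinates (x = r cos θ, y = r sin θ, dA = r dr dθ) the integrand becomes 16, so

    ∬_D (16) dA = ∫_0^{2π} ∫_0^{5} (16) · r dr dθ.

Inner (r from 0 to 5): 200.
Outer (θ from 0 to 2π): 400π.

Therefore ∮_C P dx + Q dy = 400π.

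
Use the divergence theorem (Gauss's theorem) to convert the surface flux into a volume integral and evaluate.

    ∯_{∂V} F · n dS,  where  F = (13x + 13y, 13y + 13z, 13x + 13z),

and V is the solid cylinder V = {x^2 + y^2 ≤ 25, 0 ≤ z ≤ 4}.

By the divergence theorem,

    ∯_{∂V} F · n dS = ∭_V (∇ · F) dV.

Compute the divergence:
    ∇ · F = ∂F_x/∂x + ∂F_y/∂y + ∂F_z/∂z = 13 + 13 + 13 = 39.

In cylindrical coordinates, x = r cos(θ), y = r sin(θ), z = z, dV = r dr dθ dz, with 0 ≤ r ≤ 5, 0 ≤ θ ≤ 2π, 0 ≤ z ≤ 4.

The integrand, after substitution and multiplying by the volume element, becomes (39) · r, so

    ∭_V (∇·F) dV = ∫_0^{2π} ∫_0^{5} ∫_0^{4} (39) · r dz dr dθ.

Inner (z from 0 to 4): 156r.
Middle (r from 0 to 5): 1950.
Outer (θ from 0 to 2π): 3900π.

Therefore ∯_{∂V} F · n dS = 3900π.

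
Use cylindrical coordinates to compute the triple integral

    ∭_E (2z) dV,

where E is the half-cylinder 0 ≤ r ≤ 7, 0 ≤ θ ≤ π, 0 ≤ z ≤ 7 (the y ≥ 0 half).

In cylindrical coordinates, x = r cos(θ), y = r sin(θ), z = z, and dV = r dr dθ dz.

The integrand becomes 2z, so

    ∭_E (2z) dV = ∫_{0}^{π} ∫_{0}^{7} ∫_{0}^{7} (2z) · r dz dr dθ.

Inner (z): 49r.
Middle (r from 0 to 7): 2401/2.
Outer (θ): 2401π/2.

Therefore the triple integral equals 2401π/2.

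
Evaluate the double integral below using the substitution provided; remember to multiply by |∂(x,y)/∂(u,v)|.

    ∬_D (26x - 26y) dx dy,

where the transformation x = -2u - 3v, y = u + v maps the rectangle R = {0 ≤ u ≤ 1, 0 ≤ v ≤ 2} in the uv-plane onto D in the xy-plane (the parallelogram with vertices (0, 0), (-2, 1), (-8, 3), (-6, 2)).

Compute the Jacobian determinant of (x, y) with respect to (u, v):

    ∂(x,y)/∂(u,v) = | -2  -3 | = (-2)(1) - (-3)(1) = 1.
                   | 1  1 |

Its absolute value is |J| = 1 (the area scaling factor).

Substituting x = -2u - 3v, y = u + v into the integrand,

    26x - 26y → -78u - 104v,

so the integral becomes

    ∬_R (-78u - 104v) · |J| du dv = ∫_0^1 ∫_0^2 (-78u - 104v) dv du.

Inner (v): -156u - 208.
Outer (u): -286.

Therefore ∬_D (26x - 26y) dx dy = -286.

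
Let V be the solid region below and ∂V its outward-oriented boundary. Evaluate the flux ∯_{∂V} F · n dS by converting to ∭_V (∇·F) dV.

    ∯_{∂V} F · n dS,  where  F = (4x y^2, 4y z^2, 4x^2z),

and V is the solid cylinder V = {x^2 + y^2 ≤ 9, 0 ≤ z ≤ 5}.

By the divergence theorem,

    ∯_{∂V} F · n dS = ∭_V (∇ · F) dV.

Compute the divergence:
    ∇ · F = ∂F_x/∂x + ∂F_y/∂y + ∂F_z/∂z = 4y^2 + 4z^2 + 4x^2 = 4x^2 + 4y^2 + 4z^2.

In cylindrical coordinates, x = r cos(θ), y = r sin(θ), z = z, dV = r dr dθ dz, with 0 ≤ r ≤ 3, 0 ≤ θ ≤ 2π, 0 ≤ z ≤ 5.

The integrand, after substitution and multiplying by the volume element, becomes (4r^2 + 4z^2) · r, so

    ∭_V (∇·F) dV = ∫_0^{2π} ∫_0^{3} ∫_0^{5} (4r^2 + 4z^2) · r dz dr dθ.

Inner (z from 0 to 5): 20r (r^2 + 25/3).
Middle (r from 0 to 3): 1155.
Outer (θ from 0 to 2π): 2310π.

Therefore ∯_{∂V} F · n dS = 2310π.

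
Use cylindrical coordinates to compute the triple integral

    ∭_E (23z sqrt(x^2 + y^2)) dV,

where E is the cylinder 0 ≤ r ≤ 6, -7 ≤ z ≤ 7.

In cylindrical coordinates, x = r cos(θ), y = r sin(θ), z = z, and dV = r dr dθ dz.

The integrand becomes 23r z, so

    ∭_E (23z sqrt(x^2 + y^2)) dV = ∫_{0}^{2π} ∫_{0}^{6} ∫_{-7}^{7} (23r z) · r dz dr dθ.

Inner (z): 0.
Middle (r from 0 to 6): 0.
Outer (θ): 0.

Therefore the triple integral equals 0.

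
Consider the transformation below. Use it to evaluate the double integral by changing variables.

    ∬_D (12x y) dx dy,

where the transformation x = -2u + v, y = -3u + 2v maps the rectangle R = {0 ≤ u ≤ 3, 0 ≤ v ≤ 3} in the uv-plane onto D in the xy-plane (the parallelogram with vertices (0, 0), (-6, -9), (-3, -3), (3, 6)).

Compute the Jacobian determinant of (x, y) with respect to (u, v):

    ∂(x,y)/∂(u,v) = | -2  1 | = (-2)(2) - (1)(-3) = -1.
                   | -3  2 |

Its absolute value is |J| = 1 (the area scaling factor).

Substituting x = -2u + v, y = -3u + 2v into the integrand,

    12x y → 72u^2 - 84u v + 24v^2,

so the integral becomes

    ∬_R (72u^2 - 84u v + 24v^2) · |J| du dv = ∫_0^3 ∫_0^3 (72u^2 - 84u v + 24v^2) dv du.

Inner (v): 216u^2 - 378u + 216.
Outer (u): 891.

Therefore ∬_D (12x y) dx dy = 891.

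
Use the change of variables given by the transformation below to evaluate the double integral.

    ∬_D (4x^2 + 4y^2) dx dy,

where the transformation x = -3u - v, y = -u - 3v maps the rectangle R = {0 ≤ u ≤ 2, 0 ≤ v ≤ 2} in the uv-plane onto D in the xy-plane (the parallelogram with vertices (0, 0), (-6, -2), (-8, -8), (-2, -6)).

Compute the Jacobian determinant of (x, y) with respect to (u, v):

    ∂(x,y)/∂(u,v) = | -3  -1 | = (-3)(-3) - (-1)(-1) = 8.
                   | -1  -3 |

Its absolute value is |J| = 8 (the area scaling factor).

Substituting x = -3u - v, y = -u - 3v into the integrand,

    4x^2 + 4y^2 → 40u^2 + 48u v + 40v^2,

so the integral becomes

    ∬_R (40u^2 + 48u v + 40v^2) · |J| du dv = ∫_0^2 ∫_0^2 (320u^2 + 384u v + 320v^2) dv du.

Inner (v): 640u^2 + 768u + 2560/3.
Outer (u): 14848/3.

Therefore ∬_D (4x^2 + 4y^2) dx dy = 14848/3.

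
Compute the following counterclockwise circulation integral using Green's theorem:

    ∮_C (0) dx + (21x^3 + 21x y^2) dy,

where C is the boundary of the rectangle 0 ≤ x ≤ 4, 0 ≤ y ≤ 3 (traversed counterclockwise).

Green's theorem converts the closed line integral into a double integral over the enclosed region D:

    ∮_C P dx + Q dy = ∬_D (∂Q/∂x - ∂P/∂y) dA.

Here P = 0, Q = 21x^3 + 21x y^2, so

    ∂Q/∂x = 63x^2 + 21y^2,    ∂P/∂y = 0,
    ∂Q/∂x - ∂P/∂y = 63x^2 + 21y^2.

D is the region 0 ≤ x ≤ 4, 0 ≤ y ≤ 3. Evaluating the double integral:

    ∬_D (63x^2 + 21y^2) dA = ∫_0^{4} ∫_0^{3} (63x^2 + 21y^2) dy dx.

Inner (y from 0 to 3): 189x^2 + 189.
Outer (x from 0 to 4): 4788.

Therefore ∮_C P dx + Q dy = 4788.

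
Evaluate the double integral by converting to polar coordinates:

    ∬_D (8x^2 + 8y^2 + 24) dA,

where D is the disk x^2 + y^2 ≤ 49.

The region D is 0 ≤ r ≤ 7, 0 ≤ θ ≤ 2π in polar coordinates, where x = r cos(θ), y = r sin(θ), and dA = r dr dθ.

Under the substitution, the integrand becomes 8r^2 + 24, so

    ∬_D (8x^2 + 8y^2 + 24) dA = ∫_{0}^{2π} ∫_{0}^{7} (8r^2 + 24) · r dr dθ.

Inner integral (in r): ∫_{0}^{7} (8r^2 + 24) · r dr = 5390.

Outer integral (in θ): ∫_{0}^{2π} (5390) dθ = 10780π.

Therefore ∬_D (8x^2 + 8y^2 + 24) dA = 10780π.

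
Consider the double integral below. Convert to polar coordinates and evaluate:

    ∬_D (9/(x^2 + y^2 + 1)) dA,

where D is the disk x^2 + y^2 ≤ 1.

The region D is 0 ≤ r ≤ 1, 0 ≤ θ ≤ 2π in polar coordinates, where x = r cos(θ), y = r sin(θ), and dA = r dr dθ.

Under the substitution, the integrand becomes 9/(r^2 + 1), so

    ∬_D (9/(x^2 + y^2 + 1)) dA = ∫_{0}^{2π} ∫_{0}^{1} (9/(r^2 + 1)) · r dr dθ.

Inner integral (in r): ∫_{0}^{1} (9/(r^2 + 1)) · r dr = 9log(2)/2.

Outer integral (in θ): ∫_{0}^{2π} (9log(2)/2) dθ = 9π log(2).

Therefore ∬_D (9/(x^2 + y^2 + 1)) dA = 9π log(2).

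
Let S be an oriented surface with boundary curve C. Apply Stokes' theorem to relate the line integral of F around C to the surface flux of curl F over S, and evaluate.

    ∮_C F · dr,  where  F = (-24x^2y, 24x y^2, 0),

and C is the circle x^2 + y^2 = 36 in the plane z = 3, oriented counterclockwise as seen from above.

Let S be the flat disk x^2 + y^2 ≤ 36 in the plane z = 3, with upward unit normal n̂ = ẑ. By Stokes' theorem,

    ∮_C F · dr = ∬_S (∇ × F) · n̂ dS = ∬_D (curl F)_z dA,

where D is the disk x^2 + y^2 ≤ 36.

Compute the curl of F = (-24x^2y, 24x y^2, 0):
    (∇ × F)_x = ∂F_z/∂y - ∂F_y/∂z = 0,
    (∇ × F)_y = ∂F_x/∂z - ∂F_z/∂x = 0,
    (∇ × F)_z = ∂F_y/∂x - ∂F_x/∂y = 24x^2 + 24y^2.

On z = 3, (curl F)_z = 24x^2 + 24y^2.

Convert to polar (x = r cos θ, y = r sin θ, dA = r dr dθ); the integrand becomes 24r^2, so

    ∬_D (curl F)_z dA = ∫_0^{2π} ∫_0^{6} (24r^2) · r dr dθ.

Inner (r from 0 to 6): 7776.
Outer (θ from 0 to 2π): 15552π.

Therefore ∮_C F · dr = 15552π.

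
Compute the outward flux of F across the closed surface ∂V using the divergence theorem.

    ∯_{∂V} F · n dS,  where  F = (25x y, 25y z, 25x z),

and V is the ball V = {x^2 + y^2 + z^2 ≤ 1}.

By the divergence theorem,

    ∯_{∂V} F · n dS = ∭_V (∇ · F) dV.

Compute the divergence:
    ∇ · F = ∂F_x/∂x + ∂F_y/∂y + ∂F_z/∂z = 25y + 25z + 25x = 25x + 25y + 25z.

In spherical coordinates, x = ρ sin(φ) cos(θ), y = ρ sin(φ) sin(θ), z = ρ cos(φ), dV = ρ^2 sin(φ) dρ dφ dθ, with 0 ≤ ρ ≤ 1, 0 ≤ φ ≤ π, 0 ≤ θ ≤ 2π.

The integrand, after substitution and multiplying by the volume element, becomes (25ρ (sqrt(2)sin(φ)sin(θ + π/4) + cos(φ))) · ρ^2 sin(φ), so

    ∭_V (∇·F) dV = ∫_0^{2π} ∫_0^{π} ∫_0^{1} (25ρ (sqrt(2)sin(φ)sin(θ + π/4) + cos(φ))) · ρ^2 sin(φ) dρ dφ dθ.

Inner (ρ from 0 to 1): 25(sqrt(2)sin(φ)sin(θ + π/4) + cos(φ))sin(φ)/4.
Middle (φ from 0 to π): 25sqrt(2)π sin(θ + π/4)/8.
Outer (θ from 0 to 2π): 0.

Therefore ∯_{∂V} F · n dS = 0.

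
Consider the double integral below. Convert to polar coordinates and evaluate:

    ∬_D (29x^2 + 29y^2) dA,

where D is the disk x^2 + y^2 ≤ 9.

The region D is 0 ≤ r ≤ 3, 0 ≤ θ ≤ 2π in polar coordinates, where x = r cos(θ), y = r sin(θ), and dA = r dr dθ.

Under the substitution, the integrand becomes 29r^2, so

    ∬_D (29x^2 + 29y^2) dA = ∫_{0}^{2π} ∫_{0}^{3} (29r^2) · r dr dθ.

Inner integral (in r): ∫_{0}^{3} (29r^2) · r dr = 2349/4.

Outer integral (in θ): ∫_{0}^{2π} (2349/4) dθ = 2349π/2.

Therefore ∬_D (29x^2 + 29y^2) dA = 2349π/2.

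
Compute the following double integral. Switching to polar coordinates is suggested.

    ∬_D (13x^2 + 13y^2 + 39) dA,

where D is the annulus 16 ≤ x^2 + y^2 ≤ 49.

The region D is 4 ≤ r ≤ 7, 0 ≤ θ ≤ 2π in polar coordinates, where x = r cos(θ), y = r sin(θ), and dA = r dr dθ.

Under the substitution, the integrand becomes 13r^2 + 39, so

    ∬_D (13x^2 + 13y^2 + 39) dA = ∫_{0}^{2π} ∫_{4}^{7} (13r^2 + 39) · r dr dθ.

Inner integral (in r): ∫_{4}^{7} (13r^2 + 39) · r dr = 30459/4.

Outer integral (in θ): ∫_{0}^{2π} (30459/4) dθ = 30459π/2.

Therefore ∬_D (13x^2 + 13y^2 + 39) dA = 30459π/2.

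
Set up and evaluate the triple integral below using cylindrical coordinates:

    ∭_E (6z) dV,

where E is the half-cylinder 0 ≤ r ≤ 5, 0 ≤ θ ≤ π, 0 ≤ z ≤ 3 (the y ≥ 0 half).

In cylindrical coordinates, x = r cos(θ), y = r sin(θ), z = z, and dV = r dr dθ dz.

The integrand becomes 6z, so

    ∭_E (6z) dV = ∫_{0}^{π} ∫_{0}^{5} ∫_{0}^{3} (6z) · r dz dr dθ.

Inner (z): 27r.
Middle (r from 0 to 5): 675/2.
Outer (θ): 675π/2.

Therefore the triple integral equals 675π/2.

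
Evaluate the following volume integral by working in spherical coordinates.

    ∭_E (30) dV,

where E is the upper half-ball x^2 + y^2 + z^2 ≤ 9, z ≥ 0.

In spherical coordinates, x = ρ sin(φ) cos(θ), y = ρ sin(φ) sin(θ), z = ρ cos(φ), and dV = ρ^2 sin(φ) dρ dφ dθ.

The integrand becomes 30, so

    ∭_E (30) dV = ∫_{0}^{2π} ∫_{0}^{π/2} ∫_{0}^{3} (30) · ρ^2 sin(φ) dρ dφ dθ.

Inner (ρ): 270sin(φ).
Middle (φ): 270.
Outer (θ): 540π.

Therefore the triple integral equals 540π.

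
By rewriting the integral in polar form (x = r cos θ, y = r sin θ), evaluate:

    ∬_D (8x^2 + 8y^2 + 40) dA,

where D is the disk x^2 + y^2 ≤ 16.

The region D is 0 ≤ r ≤ 4, 0 ≤ θ ≤ 2π in polar coordinates, where x = r cos(θ), y = r sin(θ), and dA = r dr dθ.

Under the substitution, the integrand becomes 8r^2 + 40, so

    ∬_D (8x^2 + 8y^2 + 40) dA = ∫_{0}^{2π} ∫_{0}^{4} (8r^2 + 40) · r dr dθ.

Inner integral (in r): ∫_{0}^{4} (8r^2 + 40) · r dr = 832.

Outer integral (in θ): ∫_{0}^{2π} (832) dθ = 1664π.

Therefore ∬_D (8x^2 + 8y^2 + 40) dA = 1664π.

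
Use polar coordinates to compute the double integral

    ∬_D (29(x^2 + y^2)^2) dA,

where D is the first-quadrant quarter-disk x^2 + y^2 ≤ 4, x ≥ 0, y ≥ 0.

The region D is 0 ≤ r ≤ 2, 0 ≤ θ ≤ π/2 in polar coordinates, where x = r cos(θ), y = r sin(θ), and dA = r dr dθ.

Under the substitution, the integrand becomes 29r^4, so

    ∬_D (29(x^2 + y^2)^2) dA = ∫_{0}^{π/2} ∫_{0}^{2} (29r^4) · r dr dθ.

Inner integral (in r): ∫_{0}^{2} (29r^4) · r dr = 928/3.

Outer integral (in θ): ∫_{0}^{π/2} (928/3) dθ = 464π/3.

Therefore ∬_D (29(x^2 + y^2)^2) dA = 464π/3.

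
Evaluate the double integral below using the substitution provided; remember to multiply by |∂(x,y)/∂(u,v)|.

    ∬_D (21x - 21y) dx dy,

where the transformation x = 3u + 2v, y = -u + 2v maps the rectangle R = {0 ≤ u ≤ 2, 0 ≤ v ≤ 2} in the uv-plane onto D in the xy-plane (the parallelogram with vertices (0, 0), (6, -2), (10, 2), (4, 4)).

Compute the Jacobian determinant of (x, y) with respect to (u, v):

    ∂(x,y)/∂(u,v) = | 3  2 | = (3)(2) - (2)(-1) = 8.
                   | -1  2 |

Its absolute value is |J| = 8 (the area scaling factor).

Substituting x = 3u + 2v, y = -u + 2v into the integrand,

    21x - 21y → 84u,

so the integral becomes

    ∬_R (84u) · |J| du dv = ∫_0^2 ∫_0^2 (672u) dv du.

Inner (v): 1344u.
Outer (u): 2688.

Therefore ∬_D (21x - 21y) dx dy = 2688.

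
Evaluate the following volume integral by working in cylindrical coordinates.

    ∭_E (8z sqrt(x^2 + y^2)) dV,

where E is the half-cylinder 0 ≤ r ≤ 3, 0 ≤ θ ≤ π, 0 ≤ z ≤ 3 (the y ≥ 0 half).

In cylindrical coordinates, x = r cos(θ), y = r sin(θ), z = z, and dV = r dr dθ dz.

The integrand becomes 8r z, so

    ∭_E (8z sqrt(x^2 + y^2)) dV = ∫_{0}^{π} ∫_{0}^{3} ∫_{0}^{3} (8r z) · r dz dr dθ.

Inner (z): 36r^2.
Middle (r from 0 to 3): 324.
Outer (θ): 324π.

Therefore the triple integral equals 324π.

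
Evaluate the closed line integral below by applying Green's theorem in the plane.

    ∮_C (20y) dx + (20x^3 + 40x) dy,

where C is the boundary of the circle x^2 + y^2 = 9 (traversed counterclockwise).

Green's theorem converts the closed line integral into a double integral over the enclosed region D:

    ∮_C P dx + Q dy = ∬_D (∂Q/∂x - ∂P/∂y) dA.

Here P = 20y, Q = 20x^3 + 40x, so

    ∂Q/∂x = 60x^2 + 40,    ∂P/∂y = 20,
    ∂Q/∂x - ∂P/∂y = 60x^2 + 20.

D is the region x^2 + y^2 ≤ 9. Evaluating the double integral:

In polar coordinates (x = r cos θ, y = r sin θ, dA = r dr dθ) the integrand becomes 60r^2cos(θ)^2 + 20, so

    ∬_D (60x^2 + 20) dA = ∫_0^{2π} ∫_0^{3} (60r^2cos(θ)^2 + 20) · r dr dθ.

Inner (r from 0 to 3): 1215cos(θ)^2 + 90.
Outer (θ from 0 to 2π): 1395π.

Therefore ∮_C P dx + Q dy = 1395π.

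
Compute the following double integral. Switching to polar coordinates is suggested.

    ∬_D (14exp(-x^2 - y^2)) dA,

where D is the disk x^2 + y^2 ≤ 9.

The region D is 0 ≤ r ≤ 3, 0 ≤ θ ≤ 2π in polar coordinates, where x = r cos(θ), y = r sin(θ), and dA = r dr dθ.

Under the substitution, the integrand becomes 14exp(-r^2), so

    ∬_D (14exp(-x^2 - y^2)) dA = ∫_{0}^{2π} ∫_{0}^{3} (14exp(-r^2)) · r dr dθ.

Inner integral (in r): ∫_{0}^{3} (14exp(-r^2)) · r dr = 7 - 7exp(-9).

Outer integral (in θ): ∫_{0}^{2π} (7 - 7exp(-9)) dθ = -14π exp(-9) + 14π.

Therefore ∬_D (14exp(-x^2 - y^2)) dA = -14π exp(-9) + 14π.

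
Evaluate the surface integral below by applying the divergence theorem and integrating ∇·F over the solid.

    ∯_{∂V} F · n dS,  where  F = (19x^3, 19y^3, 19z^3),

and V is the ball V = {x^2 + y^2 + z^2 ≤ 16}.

By the divergence theorem,

    ∯_{∂V} F · n dS = ∭_V (∇ · F) dV.

Compute the divergence:
    ∇ · F = ∂F_x/∂x + ∂F_y/∂y + ∂F_z/∂z = 57x^2 + 57y^2 + 57z^2.

In spherical coordinates, x = ρ sin(φ) cos(θ), y = ρ sin(φ) sin(θ), z = ρ cos(φ), dV = ρ^2 sin(φ) dρ dφ dθ, with 0 ≤ ρ ≤ 4, 0 ≤ φ ≤ π, 0 ≤ θ ≤ 2π.

The integrand, after substitution and multiplying by the volume element, becomes (57ρ^2) · ρ^2 sin(φ), so

    ∭_V (∇·F) dV = ∫_0^{2π} ∫_0^{π} ∫_0^{4} (57ρ^2) · ρ^2 sin(φ) dρ dφ dθ.

Inner (ρ from 0 to 4): 58368sin(φ)/5.
Middle (φ from 0 to π): 116736/5.
Outer (θ from 0 to 2π): 233472π/5.

Therefore ∯_{∂V} F · n dS = 233472π/5.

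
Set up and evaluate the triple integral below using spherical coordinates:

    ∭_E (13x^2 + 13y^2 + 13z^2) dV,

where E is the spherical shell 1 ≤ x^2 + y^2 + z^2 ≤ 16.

In spherical coordinates, x = ρ sin(φ) cos(θ), y = ρ sin(φ) sin(θ), z = ρ cos(φ), and dV = ρ^2 sin(φ) dρ dφ dθ.

The integrand becomes 13ρ^2, so

    ∭_E (13x^2 + 13y^2 + 13z^2) dV = ∫_{0}^{2π} ∫_{0}^{π} ∫_{1}^{4} (13ρ^2) · ρ^2 sin(φ) dρ dφ dθ.

Inner (ρ): 13299sin(φ)/5.
Middle (φ): 26598/5.
Outer (θ): 53196π/5.

Therefore the triple integral equals 53196π/5.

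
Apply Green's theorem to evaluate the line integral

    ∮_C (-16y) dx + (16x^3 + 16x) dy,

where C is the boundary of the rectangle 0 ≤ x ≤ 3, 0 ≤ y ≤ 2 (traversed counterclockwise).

Green's theorem converts the closed line integral into a double integral over the enclosed region D:

    ∮_C P dx + Q dy = ∬_D (∂Q/∂x - ∂P/∂y) dA.

Here P = -16y, Q = 16x^3 + 16x, so

    ∂Q/∂x = 48x^2 + 16,    ∂P/∂y = -16,
    ∂Q/∂x - ∂P/∂y = 48x^2 + 32.

D is the region 0 ≤ x ≤ 3, 0 ≤ y ≤ 2. Evaluating the double integral:

    ∬_D (48x^2 + 32) dA = ∫_0^{3} ∫_0^{2} (48x^2 + 32) dy dx.

Inner (y from 0 to 2): 96x^2 + 64.
Outer (x from 0 to 3): 1056.

Therefore ∮_C P dx + Q dy = 1056.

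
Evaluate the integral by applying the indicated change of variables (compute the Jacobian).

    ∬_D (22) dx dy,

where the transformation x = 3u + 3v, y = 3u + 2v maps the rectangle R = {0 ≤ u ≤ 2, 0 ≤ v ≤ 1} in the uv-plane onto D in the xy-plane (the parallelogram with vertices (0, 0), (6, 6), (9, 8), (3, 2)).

Compute the Jacobian determinant of (x, y) with respect to (u, v):

    ∂(x,y)/∂(u,v) = | 3  3 | = (3)(2) - (3)(3) = -3.
                   | 3  2 |

Its absolute value is |J| = 3 (the area scaling factor).

Substituting x = 3u + 3v, y = 3u + 2v into the integrand,

    22 → 22,

so the integral becomes

    ∬_R (22) · |J| du dv = ∫_0^2 ∫_0^1 (66) dv du.

Inner (v): 66.
Outer (u): 132.

Therefore ∬_D (22) dx dy = 132.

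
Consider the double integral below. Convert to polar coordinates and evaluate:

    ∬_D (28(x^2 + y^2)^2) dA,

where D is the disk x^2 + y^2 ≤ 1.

The region D is 0 ≤ r ≤ 1, 0 ≤ θ ≤ 2π in polar coordinates, where x = r cos(θ), y = r sin(θ), and dA = r dr dθ.

Under the substitution, the integrand becomes 28r^4, so

    ∬_D (28(x^2 + y^2)^2) dA = ∫_{0}^{2π} ∫_{0}^{1} (28r^4) · r dr dθ.

Inner integral (in r): ∫_{0}^{1} (28r^4) · r dr = 14/3.

Outer integral (in θ): ∫_{0}^{2π} (14/3) dθ = 28π/3.

Therefore ∬_D (28(x^2 + y^2)^2) dA = 28π/3.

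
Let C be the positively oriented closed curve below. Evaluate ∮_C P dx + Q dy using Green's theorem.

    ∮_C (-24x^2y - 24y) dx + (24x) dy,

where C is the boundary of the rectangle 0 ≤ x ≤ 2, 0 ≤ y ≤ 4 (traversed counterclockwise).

Green's theorem converts the closed line integral into a double integral over the enclosed region D:

    ∮_C P dx + Q dy = ∬_D (∂Q/∂x - ∂P/∂y) dA.

Here P = -24x^2y - 24y, Q = 24x, so

    ∂Q/∂x = 24,    ∂P/∂y = -24x^2 - 24,
    ∂Q/∂x - ∂P/∂y = 24x^2 + 48.

D is the region 0 ≤ x ≤ 2, 0 ≤ y ≤ 4. Evaluating the double integral:

    ∬_D (24x^2 + 48) dA = ∫_0^{2} ∫_0^{4} (24x^2 + 48) dy dx.

Inner (y from 0 to 4): 96x^2 + 192.
Outer (x from 0 to 2): 640.

Therefore ∮_C P dx + Q dy = 640.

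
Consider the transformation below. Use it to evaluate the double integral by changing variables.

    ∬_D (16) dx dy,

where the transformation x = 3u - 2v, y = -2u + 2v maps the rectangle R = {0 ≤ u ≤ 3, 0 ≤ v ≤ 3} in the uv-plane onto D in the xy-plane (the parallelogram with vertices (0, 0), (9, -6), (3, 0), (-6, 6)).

Compute the Jacobian determinant of (x, y) with respect to (u, v):

    ∂(x,y)/∂(u,v) = | 3  -2 | = (3)(2) - (-2)(-2) = 2.
                   | -2  2 |

Its absolute value is |J| = 2 (the area scaling factor).

Substituting x = 3u - 2v, y = -2u + 2v into the integrand,

    16 → 16,

so the integral becomes

    ∬_R (16) · |J| du dv = ∫_0^3 ∫_0^3 (32) dv du.

Inner (v): 96.
Outer (u): 288.

Therefore ∬_D (16) dx dy = 288.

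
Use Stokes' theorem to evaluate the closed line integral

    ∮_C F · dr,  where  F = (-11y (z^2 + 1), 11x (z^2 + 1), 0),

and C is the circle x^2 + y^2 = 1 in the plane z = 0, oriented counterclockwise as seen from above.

Let S be the flat disk x^2 + y^2 ≤ 1 in the plane z = 0, with upward unit normal n̂ = ẑ. By Stokes' theorem,

    ∮_C F · dr = ∬_S (∇ × F) · n̂ dS = ∬_D (curl F)_z dA,

where D is the disk x^2 + y^2 ≤ 1.

Compute the curl of F = (-11y (z^2 + 1), 11x (z^2 + 1), 0):
    (∇ × F)_x = ∂F_z/∂y - ∂F_y/∂z = -22x z,
    (∇ × F)_y = ∂F_x/∂z - ∂F_z/∂x = -22y z,
    (∇ × F)_z = ∂F_y/∂x - ∂F_x/∂y = 22z^2 + 22.

On z = 0, (curl F)_z = 22.

Convert to polar (x = r cos θ, y = r sin θ, dA = r dr dθ); the integrand becomes 22, so

    ∬_D (curl F)_z dA = ∫_0^{2π} ∫_0^{1} (22) · r dr dθ.

Inner (r from 0 to 1): 11.
Outer (θ from 0 to 2π): 22π.

Therefore ∮_C F · dr = 22π.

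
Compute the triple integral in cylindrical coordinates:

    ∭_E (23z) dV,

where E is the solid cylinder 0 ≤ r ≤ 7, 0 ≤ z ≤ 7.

In cylindrical coordinates, x = r cos(θ), y = r sin(θ), z = z, and dV = r dr dθ dz.

The integrand becomes 23z, so

    ∭_E (23z) dV = ∫_{0}^{2π} ∫_{0}^{7} ∫_{0}^{7} (23z) · r dz dr dθ.

Inner (z): 1127r/2.
Middle (r from 0 to 7): 55223/4.
Outer (θ): 55223π/2.

Therefore the triple integral equals 55223π/2.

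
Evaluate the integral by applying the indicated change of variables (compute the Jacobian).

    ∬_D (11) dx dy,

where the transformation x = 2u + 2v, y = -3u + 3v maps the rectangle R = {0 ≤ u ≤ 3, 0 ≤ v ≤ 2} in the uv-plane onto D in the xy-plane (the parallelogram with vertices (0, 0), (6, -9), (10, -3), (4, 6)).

Compute the Jacobian determinant of (x, y) with respect to (u, v):

    ∂(x,y)/∂(u,v) = | 2  2 | = (2)(3) - (2)(-3) = 12.
                   | -3  3 |

Its absolute value is |J| = 12 (the area scaling factor).

Substituting x = 2u + 2v, y = -3u + 3v into the integrand,

    11 → 11,

so the integral becomes

    ∬_R (11) · |J| du dv = ∫_0^3 ∫_0^2 (132) dv du.

Inner (v): 264.
Outer (u): 792.

Therefore ∬_D (11) dx dy = 792.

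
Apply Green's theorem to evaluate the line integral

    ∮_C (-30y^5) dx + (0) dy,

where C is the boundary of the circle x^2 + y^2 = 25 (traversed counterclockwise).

Green's theorem converts the closed line integral into a double integral over the enclosed region D:

    ∮_C P dx + Q dy = ∬_D (∂Q/∂x - ∂P/∂y) dA.

Here P = -30y^5, Q = 0, so

    ∂Q/∂x = 0,    ∂P/∂y = -150y^4,
    ∂Q/∂x - ∂P/∂y = 150y^4.

D is the region x^2 + y^2 ≤ 25. Evaluating the double integral:

In polar coordinates (x = r cos θ, y = r sin θ, dA = r dr dθ) the integrand becomes 150r^4sin(θ)^4, so

    ∬_D (150y^4) dA = ∫_0^{2π} ∫_0^{5} (150r^4sin(θ)^4) · r dr dθ.

Inner (r from 0 to 5): 390625sin(θ)^4.
Outer (θ from 0 to 2π): 1171875π/4.

Therefore ∮_C P dx + Q dy = 1171875π/4.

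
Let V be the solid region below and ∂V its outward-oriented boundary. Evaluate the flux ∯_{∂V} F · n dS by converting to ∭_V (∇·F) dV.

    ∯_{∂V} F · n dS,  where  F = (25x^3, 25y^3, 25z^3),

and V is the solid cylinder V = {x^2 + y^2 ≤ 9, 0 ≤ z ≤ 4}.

By the divergence theorem,

    ∯_{∂V} F · n dS = ∭_V (∇ · F) dV.

Compute the divergence:
    ∇ · F = ∂F_x/∂x + ∂F_y/∂y + ∂F_z/∂z = 75x^2 + 75y^2 + 75z^2.

In cylindrical coordinates, x = r cos(θ), y = r sin(θ), z = z, dV = r dr dθ dz, with 0 ≤ r ≤ 3, 0 ≤ θ ≤ 2π, 0 ≤ z ≤ 4.

The integrand, after substitution and multiplying by the volume element, becomes (75r^2 + 75z^2) · r, so

    ∭_V (∇·F) dV = ∫_0^{2π} ∫_0^{3} ∫_0^{4} (75r^2 + 75z^2) · r dz dr dθ.

Inner (z from 0 to 4): 300r^3 + 1600r.
Middle (r from 0 to 3): 13275.
Outer (θ from 0 to 2π): 26550π.

Therefore ∯_{∂V} F · n dS = 26550π.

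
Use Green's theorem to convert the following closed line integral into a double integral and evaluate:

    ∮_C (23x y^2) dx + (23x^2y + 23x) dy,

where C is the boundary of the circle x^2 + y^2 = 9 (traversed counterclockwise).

Green's theorem converts the closed line integral into a double integral over the enclosed region D:

    ∮_C P dx + Q dy = ∬_D (∂Q/∂x - ∂P/∂y) dA.

Here P = 23x y^2, Q = 23x^2y + 23x, so

    ∂Q/∂x = 46x y + 23,    ∂P/∂y = 46x y,
    ∂Q/∂x - ∂P/∂y = 23.

D is the region x^2 + y^2 ≤ 9. Evaluating the double integral:

In polar coordinates (x = r cos θ, y = r sin θ, dA = r dr dθ) the integrand becomes 23, so

    ∬_D (23) dA = ∫_0^{2π} ∫_0^{3} (23) · r dr dθ.

Inner (r from 0 to 3): 207/2.
Outer (θ from 0 to 2π): 207π.

Therefore ∮_C P dx + Q dy = 207π.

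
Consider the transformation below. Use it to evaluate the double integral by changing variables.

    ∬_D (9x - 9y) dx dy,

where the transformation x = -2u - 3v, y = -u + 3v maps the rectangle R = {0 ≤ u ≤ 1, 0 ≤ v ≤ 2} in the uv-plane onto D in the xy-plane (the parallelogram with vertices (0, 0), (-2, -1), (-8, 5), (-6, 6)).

Compute the Jacobian determinant of (x, y) with respect to (u, v):

    ∂(x,y)/∂(u,v) = | -2  -3 | = (-2)(3) - (-3)(-1) = -9.
                   | -1  3 |

Its absolute value is |J| = 9 (the area scaling factor).

Substituting x = -2u - 3v, y = -u + 3v into the integrand,

    9x - 9y → -9u - 54v,

so the integral becomes

    ∬_R (-9u - 54v) · |J| du dv = ∫_0^1 ∫_0^2 (-81u - 486v) dv du.

Inner (v): -162u - 972.
Outer (u): -1053.

Therefore ∬_D (9x - 9y) dx dy = -1053.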